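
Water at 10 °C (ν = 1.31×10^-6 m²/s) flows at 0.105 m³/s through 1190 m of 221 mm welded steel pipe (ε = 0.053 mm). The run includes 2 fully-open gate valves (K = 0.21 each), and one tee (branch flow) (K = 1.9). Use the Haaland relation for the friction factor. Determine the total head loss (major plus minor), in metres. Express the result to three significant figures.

H_L ≈ 33.3 m

V = 4Q/(πD²) = 2.737 m/s; V²/2g = 0.3819 m
Re = 4.62×10^5, ε/D = 2.40×10^-4 → f = 0.01575 (Haaland)
Major: h_f = f(L/D)·V²/2g = 0.01575·5385·0.3819 = 32.38 m
Minor: ΣK = 2.32; h_m = ΣK·V²/2g = 0.8860 m
Total H_L = 32.38 + 0.8860 = 33.26 m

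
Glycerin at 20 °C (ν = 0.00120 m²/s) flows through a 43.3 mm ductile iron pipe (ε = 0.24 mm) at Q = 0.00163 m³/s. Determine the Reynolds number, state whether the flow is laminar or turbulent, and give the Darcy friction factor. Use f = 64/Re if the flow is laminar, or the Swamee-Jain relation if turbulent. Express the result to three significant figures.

V = 4Q/(πD²) = 1.107 m/s
Re = VD/ν = 1.107·0.0433/0.00120 = 39.9
Re < 2300 → laminar → f = 64/Re = 1.602

Re ≈ 39.9; laminar; f = 64/Re ≈ 1.60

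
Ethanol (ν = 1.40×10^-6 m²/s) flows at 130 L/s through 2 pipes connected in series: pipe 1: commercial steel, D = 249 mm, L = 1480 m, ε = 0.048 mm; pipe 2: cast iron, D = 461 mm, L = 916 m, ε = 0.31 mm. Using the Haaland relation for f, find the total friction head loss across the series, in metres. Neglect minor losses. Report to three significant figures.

H ≈ 34.2 m

Pipe 1: V = 2.670 m/s, Re = 4.75×10^5, ε/D = 1.93×10^-4, f = 0.01529, h_1 = f(L/D)V²/2g = 33.01 m
Pipe 2: V = 0.7788 m/s, Re = 2.56×10^5, ε/D = 6.72×10^-4, f = 0.01918, h_2 = f(L/D)V²/2g = 1.178 m
Series → Q common, losses add: H = Σh = 34.19 m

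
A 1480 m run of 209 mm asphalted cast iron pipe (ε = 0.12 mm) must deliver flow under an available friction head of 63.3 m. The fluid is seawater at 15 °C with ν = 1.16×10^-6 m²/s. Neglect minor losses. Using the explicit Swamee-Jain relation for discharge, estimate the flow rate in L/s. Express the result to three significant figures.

Swamee-Jain (Type II): Q = -0.965·√(gD⁵h_f/L)·ln[ε/(3.7D) + √(3.17ν²L/(gD³h_f))]
√(gD⁵h_f/L) = √(9.81·0.209⁵·63.3/1480) = 0.01294
ε/(3.7D) = 1.55×10^-4; √(3.17ν²L/(gD³h_f)) = 3.34×10^-5
Q = -0.965·0.01294·ln(1.885×10^-4) = 0.1071 m³/s
Check: V = 3.12 m/s, Re = 5.62×10^5, f = 0.01813, h_f = 63.7 m ≈ 63.3 m ✓

Q ≈ 107 L/s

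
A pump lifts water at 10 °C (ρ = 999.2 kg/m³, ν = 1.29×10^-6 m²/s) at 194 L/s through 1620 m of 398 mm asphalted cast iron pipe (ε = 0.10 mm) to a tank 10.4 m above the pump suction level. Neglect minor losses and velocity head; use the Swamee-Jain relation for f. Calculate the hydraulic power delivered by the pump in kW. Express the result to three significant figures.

P_hyd ≈ 35.1 kW

V = 4Q/(πD²) = 1.559 m/s; Re = 4.81×10^5; ε/D = 2.51×10^-4; f = 0.01602
h_f = f(L/D)V²/2g = 8.081 m
Total head H = z + h_f = 10.4 + 8.081 = 18.48 m
P_hyd = ρgQH = 999.2·9.81·0.194·18.48 = 35.14 kW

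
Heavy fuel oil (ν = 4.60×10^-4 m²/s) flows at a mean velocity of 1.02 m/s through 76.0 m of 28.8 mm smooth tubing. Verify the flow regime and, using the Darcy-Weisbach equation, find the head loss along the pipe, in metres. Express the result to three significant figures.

h_f ≈ 140 m

Re = VD/ν = 1.02·0.02880/4.60×10^-4 = 63.9 → laminar (Re < 2300)
f = 64/Re = 1.002
h_f = f(L/D)V²/(2g) = 1.002·(76.0/0.02880)·1.02²/(2·9.81) = 140.2 m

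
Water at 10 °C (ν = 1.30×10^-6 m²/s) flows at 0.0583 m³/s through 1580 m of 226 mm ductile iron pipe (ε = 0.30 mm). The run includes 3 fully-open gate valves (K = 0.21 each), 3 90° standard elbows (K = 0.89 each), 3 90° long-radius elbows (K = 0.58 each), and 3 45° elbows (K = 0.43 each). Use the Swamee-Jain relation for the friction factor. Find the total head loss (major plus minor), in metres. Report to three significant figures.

H_L ≈ 17.4 m

V = 4Q/(πD²) = 1.453 m/s; V²/2g = 0.1077 m
Re = 2.53×10^5, ε/D = 0.00133 → f = 0.02216 (Swamee-Jain)
Major: h_f = f(L/D)·V²/2g = 0.02216·6991·0.1077 = 16.68 m
Minor: ΣK = 6.33; h_m = ΣK·V²/2g = 0.6814 m
Total H_L = 16.68 + 0.6814 = 17.36 m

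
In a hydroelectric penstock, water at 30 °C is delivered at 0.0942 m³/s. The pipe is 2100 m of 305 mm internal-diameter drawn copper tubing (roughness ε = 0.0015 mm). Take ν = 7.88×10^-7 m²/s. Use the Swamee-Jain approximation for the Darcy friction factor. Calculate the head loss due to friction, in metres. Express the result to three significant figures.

V = 4Q/(πD²) = 4·0.0942/(π·0.305²) = 1.289 m/s
Re = VD/ν = 1.289·0.305/7.88×10^-7 = 4.99×10^5 → turbulent
ε/D = 0.0015/305 = 4.92×10^-6
Swamee-Jain: f = 0.01317
h_f = f(L/D)V²/(2g) = 0.01317·(2100/0.305)·1.289²/(2·9.81) = 7.686 m

h_f ≈ 7.69 m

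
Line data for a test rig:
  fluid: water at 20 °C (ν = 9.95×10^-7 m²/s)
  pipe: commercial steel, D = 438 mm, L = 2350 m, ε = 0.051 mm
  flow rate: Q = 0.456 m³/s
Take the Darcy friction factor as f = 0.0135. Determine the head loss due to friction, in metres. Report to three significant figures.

V = 4Q/(πD²) = 4·0.456/(π·0.438²) = 3.026 m/s
h_f = f(L/D)V²/(2g) = 0.01350·(2350/0.438)·3.026²/(2·9.81) = 33.81 m

h_f ≈ 33.8 m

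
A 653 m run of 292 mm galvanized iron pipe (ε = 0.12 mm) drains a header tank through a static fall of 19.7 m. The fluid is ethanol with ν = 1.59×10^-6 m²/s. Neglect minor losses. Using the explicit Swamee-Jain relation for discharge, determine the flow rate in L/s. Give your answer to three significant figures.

Q ≈ 214 L/s

Swamee-Jain (Type II): Q = -0.965·√(gD⁵h_f/L)·ln[ε/(3.7D) + √(3.17ν²L/(gD³h_f))]
√(gD⁵h_f/L) = √(9.81·0.292⁵·19.7/653) = 0.02507
ε/(3.7D) = 1.11×10^-4; √(3.17ν²L/(gD³h_f)) = 3.30×10^-5
Q = -0.965·0.02507·ln(1.440×10^-4) = 0.2139 m³/s
Check: V = 3.19 m/s, Re = 5.87×10^5, f = 0.01705, h_f = 19.8 m ≈ 19.7 m ✓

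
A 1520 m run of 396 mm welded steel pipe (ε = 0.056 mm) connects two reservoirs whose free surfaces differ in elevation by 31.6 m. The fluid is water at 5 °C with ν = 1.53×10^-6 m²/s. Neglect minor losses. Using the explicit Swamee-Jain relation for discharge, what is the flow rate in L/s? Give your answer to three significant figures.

Swamee-Jain (Type II): Q = -0.965·√(gD⁵h_f/L)·ln[ε/(3.7D) + √(3.17ν²L/(gD³h_f))]
√(gD⁵h_f/L) = √(9.81·0.396⁵·31.6/1520) = 0.04457
ε/(3.7D) = 3.82×10^-5; √(3.17ν²L/(gD³h_f)) = 2.42×10^-5
Q = -0.965·0.04457·ln(6.243×10^-5) = 0.4164 m³/s
Check: V = 3.38 m/s, Re = 8.75×10^5, f = 0.01421, h_f = 31.8 m ≈ 31.6 m ✓

Q ≈ 416 L/s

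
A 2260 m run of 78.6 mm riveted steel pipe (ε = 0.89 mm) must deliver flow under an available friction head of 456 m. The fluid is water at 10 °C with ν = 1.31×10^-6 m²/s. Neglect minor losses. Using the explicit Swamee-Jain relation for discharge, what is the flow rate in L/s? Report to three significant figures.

Swamee-Jain (Type II): Q = -0.965·√(gD⁵h_f/L)·ln[ε/(3.7D) + √(3.17ν²L/(gD³h_f))]
√(gD⁵h_f/L) = √(9.81·0.0786⁵·456/2260) = 0.002437
ε/(3.7D) = 0.00306; √(3.17ν²L/(gD³h_f)) = 7.52×10^-5
Q = -0.965·0.002437·ln(0.003136) = 0.01356 m³/s
Check: V = 2.79 m/s, Re = 1.68×10^5, f = 0.04005, h_f = 458 m ≈ 456 m ✓

Q ≈ 13.6 L/s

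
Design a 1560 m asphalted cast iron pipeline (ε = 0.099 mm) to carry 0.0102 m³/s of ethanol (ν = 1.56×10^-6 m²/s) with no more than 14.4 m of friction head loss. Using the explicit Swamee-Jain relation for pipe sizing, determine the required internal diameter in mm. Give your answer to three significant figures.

D ≈ 118 mm

Swamee-Jain (Type III): D = 0.66·[ε^1.25·(LQ²/(gh_f))^4.75 + ν·Q^9.4·(L/(gh_f))^5.2]^0.04
LQ²/(gh_f) = 0.001149; L/(gh_f) = 11.04
Term 1 = ε^1.25·(…)^4.75 = 1.07×10^-19; Term 2 = ν·Q^9.4·(…)^5.2 = 7.91×10^-20
D = 0.66·(1.07×10^-19 + 7.91×10^-20)^0.04 = 0.1176 m = 118 mm
Check: V = 0.939 m/s, Re = 7.08×10^4, f = 0.02264, h_f = 13.5 m ≈ 14.4 m ✓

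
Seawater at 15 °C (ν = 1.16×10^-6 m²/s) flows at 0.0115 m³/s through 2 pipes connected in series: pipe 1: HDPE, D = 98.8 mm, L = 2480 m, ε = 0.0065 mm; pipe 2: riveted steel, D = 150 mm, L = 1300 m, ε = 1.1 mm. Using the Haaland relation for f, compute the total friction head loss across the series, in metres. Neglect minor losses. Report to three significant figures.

Pipe 1: V = 1.500 m/s, Re = 1.28×10^5, ε/D = 6.58×10^-5, f = 0.01728, h_1 = f(L/D)V²/2g = 49.73 m
Pipe 2: V = 0.6508 m/s, Re = 8.42×10^4, ε/D = 0.00733, f = 0.03508, h_2 = f(L/D)V²/2g = 6.563 m
Series → Q common, losses add: H = Σh = 56.30 m

H ≈ 56.3 m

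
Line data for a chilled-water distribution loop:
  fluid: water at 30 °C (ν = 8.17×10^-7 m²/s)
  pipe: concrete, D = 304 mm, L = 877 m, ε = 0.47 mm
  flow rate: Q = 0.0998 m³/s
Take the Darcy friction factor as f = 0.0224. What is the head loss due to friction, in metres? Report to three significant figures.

h_f ≈ 6.23 m

V = 4Q/(πD²) = 4·0.0998/(π·0.304²) = 1.375 m/s
h_f = f(L/D)V²/(2g) = 0.02240·(877/0.304)·1.375²/(2·9.81) = 6.227 m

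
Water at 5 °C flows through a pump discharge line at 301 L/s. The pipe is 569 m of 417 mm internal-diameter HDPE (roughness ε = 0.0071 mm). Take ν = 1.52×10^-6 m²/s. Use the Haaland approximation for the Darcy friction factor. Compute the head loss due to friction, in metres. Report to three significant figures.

h_f ≈ 4.34 m

V = 4Q/(πD²) = 4·0.301/(π·0.417²) = 2.204 m/s
Re = VD/ν = 2.204·0.417/1.52×10^-6 = 6.05×10^5 → turbulent
ε/D = 0.0071/417 = 1.70×10^-5
Haaland: f = 0.01286
h_f = f(L/D)V²/(2g) = 0.01286·(569/0.417)·2.204²/(2·9.81) = 4.343 m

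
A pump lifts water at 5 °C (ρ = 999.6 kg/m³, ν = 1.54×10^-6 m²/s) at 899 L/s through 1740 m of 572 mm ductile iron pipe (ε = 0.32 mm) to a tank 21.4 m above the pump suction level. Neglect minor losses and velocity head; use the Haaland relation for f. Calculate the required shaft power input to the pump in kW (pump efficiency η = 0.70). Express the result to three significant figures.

P_shaft ≈ 687 kW

V = 4Q/(πD²) = 3.498 m/s; Re = 1.30×10^6; ε/D = 5.59×10^-4; f = 0.01748
h_f = f(L/D)V²/2g = 33.17 m
Total head H = z + h_f = 21.4 + 33.17 = 54.57 m
P_hyd = ρgQH = 999.6·9.81·0.899·54.57 = 481.0 kW
P_shaft = P_hyd/η = 481.0/0.70 = 687.2 kW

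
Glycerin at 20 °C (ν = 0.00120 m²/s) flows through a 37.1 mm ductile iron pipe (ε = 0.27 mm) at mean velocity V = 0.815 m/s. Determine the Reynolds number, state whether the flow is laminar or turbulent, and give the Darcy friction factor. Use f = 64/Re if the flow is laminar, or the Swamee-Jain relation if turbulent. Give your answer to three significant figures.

Re ≈ 25.2; laminar; f = 64/Re ≈ 2.54

Re = VD/ν = 0.8150·0.0371/0.00120 = 25.2
Re < 2300 → laminar → f = 64/Re = 2.540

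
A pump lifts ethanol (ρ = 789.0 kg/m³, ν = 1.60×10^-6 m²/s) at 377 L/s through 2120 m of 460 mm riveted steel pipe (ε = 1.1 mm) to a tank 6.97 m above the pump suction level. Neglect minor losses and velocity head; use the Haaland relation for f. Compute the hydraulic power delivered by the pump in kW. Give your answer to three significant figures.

V = 4Q/(πD²) = 2.268 m/s; Re = 6.52×10^5; ε/D = 0.00239; f = 0.02484
h_f = f(L/D)V²/2g = 30.03 m
Total head H = z + h_f = 6.97 + 30.03 = 37.00 m
P_hyd = ρgQH = 789.0·9.81·0.377·37.00 = 108.0 kW

P_hyd ≈ 108 kW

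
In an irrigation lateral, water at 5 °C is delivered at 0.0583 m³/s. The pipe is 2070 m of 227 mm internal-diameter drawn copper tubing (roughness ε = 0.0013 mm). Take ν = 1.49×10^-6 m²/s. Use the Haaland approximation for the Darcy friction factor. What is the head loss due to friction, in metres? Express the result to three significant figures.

V = 4Q/(πD²) = 4·0.0583/(π·0.227²) = 1.441 m/s
Re = VD/ν = 1.441·0.227/1.49×10^-6 = 2.19×10^5 → turbulent
ε/D = 0.0013/227 = 5.73×10^-6
Haaland: f = 0.01526
h_f = f(L/D)V²/(2g) = 0.01526·(2070/0.227)·1.441²/(2·9.81) = 14.72 m

h_f ≈ 14.7 m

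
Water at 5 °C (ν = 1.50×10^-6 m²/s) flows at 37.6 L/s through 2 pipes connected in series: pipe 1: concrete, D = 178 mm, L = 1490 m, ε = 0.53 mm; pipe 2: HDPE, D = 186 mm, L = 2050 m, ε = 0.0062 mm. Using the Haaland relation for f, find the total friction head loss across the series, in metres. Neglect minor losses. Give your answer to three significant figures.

H ≈ 43.5 m

Pipe 1: V = 1.511 m/s, Re = 1.79×10^5, ε/D = 0.00298, f = 0.02683, h_1 = f(L/D)V²/2g = 26.14 m
Pipe 2: V = 1.384 m/s, Re = 1.72×10^5, ε/D = 3.33×10^-5, f = 0.01617, h_2 = f(L/D)V²/2g = 17.39 m
Series → Q common, losses add: H = Σh = 43.53 m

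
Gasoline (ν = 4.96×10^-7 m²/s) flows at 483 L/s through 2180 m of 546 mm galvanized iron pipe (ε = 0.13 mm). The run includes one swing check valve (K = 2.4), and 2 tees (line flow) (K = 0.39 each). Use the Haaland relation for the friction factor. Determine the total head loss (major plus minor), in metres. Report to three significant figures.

H_L ≈ 13.3 m

V = 4Q/(πD²) = 2.063 m/s; V²/2g = 0.2169 m
Re = 2.27×10^6, ε/D = 2.38×10^-4 → f = 0.01461 (Haaland)
Major: h_f = f(L/D)·V²/2g = 0.01461·3993·0.2169 = 12.65 m
Minor: ΣK = 3.18; h_m = ΣK·V²/2g = 0.6897 m
Total H_L = 12.65 + 0.6897 = 13.34 m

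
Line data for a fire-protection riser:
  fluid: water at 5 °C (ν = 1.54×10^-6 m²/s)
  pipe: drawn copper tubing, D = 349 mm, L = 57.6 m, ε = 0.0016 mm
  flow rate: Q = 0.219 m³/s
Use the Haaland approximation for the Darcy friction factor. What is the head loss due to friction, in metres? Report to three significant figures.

h_f ≈ 0.574 m

V = 4Q/(πD²) = 4·0.219/(π·0.349²) = 2.289 m/s
Re = VD/ν = 2.289·0.349/1.54×10^-6 = 5.19×10^5 → turbulent
ε/D = 0.0016/349 = 4.58×10^-6
Haaland: f = 0.01303
h_f = f(L/D)V²/(2g) = 0.01303·(57.6/0.349)·2.289²/(2·9.81) = 0.5744 m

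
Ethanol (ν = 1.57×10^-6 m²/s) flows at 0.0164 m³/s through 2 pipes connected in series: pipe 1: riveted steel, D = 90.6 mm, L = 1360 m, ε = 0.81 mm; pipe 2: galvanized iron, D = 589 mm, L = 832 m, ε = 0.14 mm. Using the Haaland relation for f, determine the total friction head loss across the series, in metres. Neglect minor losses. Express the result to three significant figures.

H ≈ 183 m

Pipe 1: V = 2.544 m/s, Re = 1.47×10^5, ε/D = 0.00894, f = 0.03699, h_1 = f(L/D)V²/2g = 183.1 m
Pipe 2: V = 0.06019 m/s, Re = 2.26×10^4, ε/D = 2.38×10^-4, f = 0.02542, h_2 = f(L/D)V²/2g = 0.006631 m
Series → Q common, losses add: H = Σh = 183.1 m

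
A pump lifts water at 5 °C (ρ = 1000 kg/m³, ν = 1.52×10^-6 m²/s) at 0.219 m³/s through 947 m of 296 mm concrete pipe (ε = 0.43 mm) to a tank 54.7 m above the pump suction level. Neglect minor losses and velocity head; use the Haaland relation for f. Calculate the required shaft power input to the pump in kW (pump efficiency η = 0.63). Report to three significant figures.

V = 4Q/(πD²) = 3.183 m/s; Re = 6.20×10^5; ε/D = 0.00145; f = 0.02192
h_f = f(L/D)V²/2g = 36.20 m
Total head H = z + h_f = 54.7 + 36.20 = 90.90 m
P_hyd = ρgQH = 1000·9.81·0.219·90.90 = 195.3 kW
P_shaft = P_hyd/η = 195.3/0.63 = 310.0 kW

P_shaft ≈ 310 kW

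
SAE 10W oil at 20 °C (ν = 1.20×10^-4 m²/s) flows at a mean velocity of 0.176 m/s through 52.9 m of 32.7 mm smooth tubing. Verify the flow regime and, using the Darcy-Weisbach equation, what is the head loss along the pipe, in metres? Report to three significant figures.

h_f ≈ 3.41 m

Re = VD/ν = 0.176·0.03270/1.20×10^-4 = 48.0 → laminar (Re < 2300)
f = 64/Re = 1.334
h_f = f(L/D)V²/(2g) = 1.334·(52.9/0.03270)·0.176²/(2·9.81) = 3.408 m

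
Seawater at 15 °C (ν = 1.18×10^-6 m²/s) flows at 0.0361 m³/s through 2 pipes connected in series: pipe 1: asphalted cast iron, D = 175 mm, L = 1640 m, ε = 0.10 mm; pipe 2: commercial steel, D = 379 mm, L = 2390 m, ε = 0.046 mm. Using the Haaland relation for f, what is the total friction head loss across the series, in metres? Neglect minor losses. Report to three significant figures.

Pipe 1: V = 1.501 m/s, Re = 2.23×10^5, ε/D = 5.71×10^-4, f = 0.01885, h_1 = f(L/D)V²/2g = 20.28 m
Pipe 2: V = 0.3200 m/s, Re = 1.03×10^5, ε/D = 1.21×10^-4, f = 0.01827, h_2 = f(L/D)V²/2g = 0.6014 m
Series → Q common, losses add: H = Σh = 20.88 m

H ≈ 20.9 m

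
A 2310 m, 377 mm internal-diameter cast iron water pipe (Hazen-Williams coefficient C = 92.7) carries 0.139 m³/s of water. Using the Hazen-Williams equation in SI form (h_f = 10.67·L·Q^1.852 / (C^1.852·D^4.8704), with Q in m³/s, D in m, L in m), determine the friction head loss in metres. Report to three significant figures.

h_f = 10.67·2310·0.139^1.852 / (92.7^1.852·0.377^4.8704) = 16.79 m

h_f ≈ 16.8 m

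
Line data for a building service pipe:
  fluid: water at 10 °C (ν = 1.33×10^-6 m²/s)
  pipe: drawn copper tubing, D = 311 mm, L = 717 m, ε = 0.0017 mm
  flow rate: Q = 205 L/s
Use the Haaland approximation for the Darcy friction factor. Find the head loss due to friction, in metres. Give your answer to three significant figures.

V = 4Q/(πD²) = 4·0.205/(π·0.311²) = 2.699 m/s
Re = VD/ν = 2.699·0.311/1.33×10^-6 = 6.31×10^5 → turbulent
ε/D = 0.0017/311 = 5.47×10^-6
Haaland: f = 0.01261
h_f = f(L/D)V²/(2g) = 0.01261·(717/0.311)·2.699²/(2·9.81) = 10.79 m

h_f ≈ 10.8 m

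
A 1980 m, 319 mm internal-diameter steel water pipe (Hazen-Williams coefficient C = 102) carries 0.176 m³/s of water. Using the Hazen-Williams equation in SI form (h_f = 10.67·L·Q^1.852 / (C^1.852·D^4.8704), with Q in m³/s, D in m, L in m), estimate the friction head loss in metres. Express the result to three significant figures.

h_f = 10.67·1980·0.176^1.852 / (102^1.852·0.319^4.8704) = 42.10 m

h_f ≈ 42.1 m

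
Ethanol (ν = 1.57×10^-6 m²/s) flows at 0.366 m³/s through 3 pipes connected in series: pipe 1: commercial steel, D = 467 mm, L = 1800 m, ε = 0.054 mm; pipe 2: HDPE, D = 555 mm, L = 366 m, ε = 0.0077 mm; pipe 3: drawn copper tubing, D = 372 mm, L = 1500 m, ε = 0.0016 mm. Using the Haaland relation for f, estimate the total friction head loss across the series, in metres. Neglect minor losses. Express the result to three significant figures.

H ≈ 41.8 m

Pipe 1: V = 2.137 m/s, Re = 6.36×10^5, ε/D = 1.16×10^-4, f = 0.01409, h_1 = f(L/D)V²/2g = 12.63 m
Pipe 2: V = 1.513 m/s, Re = 5.35×10^5, ε/D = 1.39×10^-5, f = 0.01308, h_2 = f(L/D)V²/2g = 1.006 m
Pipe 3: V = 3.367 m/s, Re = 7.98×10^5, ε/D = 4.30×10^-6, f = 0.01210, h_3 = f(L/D)V²/2g = 28.20 m
Series → Q common, losses add: H = Σh = 41.84 m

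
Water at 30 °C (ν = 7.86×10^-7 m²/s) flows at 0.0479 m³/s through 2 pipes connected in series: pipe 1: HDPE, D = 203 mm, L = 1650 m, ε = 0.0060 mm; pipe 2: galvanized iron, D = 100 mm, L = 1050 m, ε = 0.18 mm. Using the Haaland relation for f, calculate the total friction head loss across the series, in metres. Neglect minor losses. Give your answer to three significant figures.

H ≈ 472 m

Pipe 1: V = 1.480 m/s, Re = 3.82×10^5, ε/D = 2.96×10^-5, f = 0.01401, h_1 = f(L/D)V²/2g = 12.71 m
Pipe 2: V = 6.099 m/s, Re = 7.76×10^5, ε/D = 0.00180, f = 0.02305, h_2 = f(L/D)V²/2g = 458.8 m
Series → Q common, losses add: H = Σh = 471.5 m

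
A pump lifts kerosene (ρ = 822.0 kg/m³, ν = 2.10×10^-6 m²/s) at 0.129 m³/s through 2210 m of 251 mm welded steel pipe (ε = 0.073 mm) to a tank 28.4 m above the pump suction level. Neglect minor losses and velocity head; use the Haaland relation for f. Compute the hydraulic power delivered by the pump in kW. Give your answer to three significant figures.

P_hyd ≈ 82.5 kW

V = 4Q/(πD²) = 2.607 m/s; Re = 3.12×10^5; ε/D = 2.91×10^-4; f = 0.01668
h_f = f(L/D)V²/2g = 50.88 m
Total head H = z + h_f = 28.4 + 50.88 = 79.28 m
P_hyd = ρgQH = 822.0·9.81·0.129·79.28 = 82.47 kW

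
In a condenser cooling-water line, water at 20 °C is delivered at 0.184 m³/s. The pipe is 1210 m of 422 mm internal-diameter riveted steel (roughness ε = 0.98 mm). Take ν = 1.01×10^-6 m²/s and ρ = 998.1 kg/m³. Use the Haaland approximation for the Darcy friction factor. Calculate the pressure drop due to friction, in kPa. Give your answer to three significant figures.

V = 4Q/(πD²) = 4·0.184/(π·0.422²) = 1.316 m/s
Re = VD/ν = 1.316·0.422/1.01×10^-6 = 5.50×10^5 → turbulent
ε/D = 0.98/422 = 0.00232
Haaland: f = 0.02469
h_f = f(L/D)V²/(2g) = 0.02469·(1210/0.422)·1.316²/(2·9.81) = 6.245 m
Δp = ρg·h_f = 998.1·9.81·6.245 = 61.15 kPa

Δp ≈ 61.1 kPa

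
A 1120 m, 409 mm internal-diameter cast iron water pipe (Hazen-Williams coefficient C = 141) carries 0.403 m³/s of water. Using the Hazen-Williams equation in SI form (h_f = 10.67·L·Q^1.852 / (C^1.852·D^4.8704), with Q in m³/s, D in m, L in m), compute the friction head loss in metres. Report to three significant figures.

h_f = 10.67·1120·0.403^1.852 / (141^1.852·0.409^4.8704) = 18.08 m

h_f ≈ 18.1 m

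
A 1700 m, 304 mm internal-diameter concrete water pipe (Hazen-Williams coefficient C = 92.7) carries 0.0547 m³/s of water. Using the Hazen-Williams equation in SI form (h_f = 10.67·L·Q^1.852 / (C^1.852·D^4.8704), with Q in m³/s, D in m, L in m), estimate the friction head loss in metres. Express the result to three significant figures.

h_f ≈ 6.27 m

h_f = 10.67·1700·0.0547^1.852 / (92.7^1.852·0.304^4.8704) = 6.265 m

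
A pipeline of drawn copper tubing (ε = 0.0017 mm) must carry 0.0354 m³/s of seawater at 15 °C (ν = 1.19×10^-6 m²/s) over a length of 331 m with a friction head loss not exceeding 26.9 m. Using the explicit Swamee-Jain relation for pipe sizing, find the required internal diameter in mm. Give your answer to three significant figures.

Swamee-Jain (Type III): D = 0.66·[ε^1.25·(LQ²/(gh_f))^4.75 + ν·Q^9.4·(L/(gh_f))^5.2]^0.04
LQ²/(gh_f) = 0.001572; L/(gh_f) = 1.254
Term 1 = ε^1.25·(…)^4.75 = 2.96×10^-21; Term 2 = ν·Q^9.4·(…)^5.2 = 8.87×10^-20
D = 0.66·(2.96×10^-21 + 8.87×10^-20)^0.04 = 0.1143 m = 114 mm
Check: V = 3.45 m/s, Re = 3.31×10^5, f = 0.01429, h_f = 25.1 m ≈ 26.9 m ✓

D ≈ 114 mm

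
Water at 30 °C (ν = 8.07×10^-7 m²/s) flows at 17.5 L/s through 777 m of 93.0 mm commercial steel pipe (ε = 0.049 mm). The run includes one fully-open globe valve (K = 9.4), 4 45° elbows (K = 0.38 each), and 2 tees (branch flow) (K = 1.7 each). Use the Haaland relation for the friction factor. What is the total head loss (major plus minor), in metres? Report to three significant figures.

V = 4Q/(πD²) = 2.576 m/s; V²/2g = 0.3383 m
Re = 2.97×10^5, ε/D = 5.27×10^-4 → f = 0.01824 (Haaland)
Major: h_f = f(L/D)·V²/2g = 0.01824·8355·0.3383 = 51.55 m
Minor: ΣK = 14.3; h_m = ΣK·V²/2g = 4.844 m
Total H_L = 51.55 + 4.844 = 56.39 m

H_L ≈ 56.4 m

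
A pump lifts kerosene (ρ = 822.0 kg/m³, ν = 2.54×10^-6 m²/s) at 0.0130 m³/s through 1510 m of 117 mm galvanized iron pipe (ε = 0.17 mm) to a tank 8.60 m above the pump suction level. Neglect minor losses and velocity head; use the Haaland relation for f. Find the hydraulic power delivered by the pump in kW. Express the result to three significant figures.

V = 4Q/(πD²) = 1.209 m/s; Re = 5.57×10^4; ε/D = 0.00145; f = 0.02465
h_f = f(L/D)V²/2g = 23.71 m
Total head H = z + h_f = 8.60 + 23.71 = 32.31 m
P_hyd = ρgQH = 822.0·9.81·0.0130·32.31 = 3.387 kW

P_hyd ≈ 3.39 kW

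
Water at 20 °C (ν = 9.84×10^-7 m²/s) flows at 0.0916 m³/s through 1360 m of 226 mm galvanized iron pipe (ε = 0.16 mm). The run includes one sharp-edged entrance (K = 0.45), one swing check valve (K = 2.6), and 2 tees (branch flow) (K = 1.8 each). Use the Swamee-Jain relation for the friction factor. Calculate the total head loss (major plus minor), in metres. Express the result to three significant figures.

H_L ≈ 32.0 m

V = 4Q/(πD²) = 2.283 m/s; V²/2g = 0.2658 m
Re = 5.24×10^5, ε/D = 7.08×10^-4 → f = 0.01893 (Swamee-Jain)
Major: h_f = f(L/D)·V²/2g = 0.01893·6018·0.2658 = 30.27 m
Minor: ΣK = 6.65; h_m = ΣK·V²/2g = 1.767 m
Total H_L = 30.27 + 1.767 = 32.04 m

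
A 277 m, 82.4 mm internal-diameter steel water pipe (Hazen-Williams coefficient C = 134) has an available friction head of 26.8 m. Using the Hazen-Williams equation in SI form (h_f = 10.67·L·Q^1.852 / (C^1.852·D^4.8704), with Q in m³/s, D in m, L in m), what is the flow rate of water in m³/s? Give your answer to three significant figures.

Rearranging: Q = [h_f·C^1.852·D^4.8704 / (10.67·L)]^(1/1.852)
Q = [26.8·134^1.852·0.0824^4.8704 / (10.67·277)]^0.540 = 0.01491 m³/s

Q ≈ 0.0149 m³/s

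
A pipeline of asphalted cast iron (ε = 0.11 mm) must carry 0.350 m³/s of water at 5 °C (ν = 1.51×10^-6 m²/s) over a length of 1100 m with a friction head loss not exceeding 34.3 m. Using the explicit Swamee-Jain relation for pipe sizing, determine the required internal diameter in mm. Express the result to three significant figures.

Swamee-Jain (Type III): D = 0.66·[ε^1.25·(LQ²/(gh_f))^4.75 + ν·Q^9.4·(L/(gh_f))^5.2]^0.04
LQ²/(gh_f) = 0.4005; L/(gh_f) = 3.269
Term 1 = ε^1.25·(…)^4.75 = 1.46×10^-7; Term 2 = ν·Q^9.4·(…)^5.2 = 3.70×10^-8
D = 0.66·(1.46×10^-7 + 3.70×10^-8)^0.04 = 0.3548 m = 355 mm
Check: V = 3.54 m/s, Re = 8.32×10^5, f = 0.01598, h_f = 31.6 m ≈ 34.3 m ✓

D ≈ 355 mm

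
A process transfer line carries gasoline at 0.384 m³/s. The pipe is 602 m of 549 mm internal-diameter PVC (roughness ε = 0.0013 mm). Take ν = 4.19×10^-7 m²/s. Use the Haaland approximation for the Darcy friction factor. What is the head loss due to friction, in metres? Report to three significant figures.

V = 4Q/(πD²) = 4·0.384/(π·0.549²) = 1.622 m/s
Re = VD/ν = 1.622·0.549/4.19×10^-7 = 2.13×10^6 → turbulent
ε/D = 0.0013/549 = 2.37×10^-6
Haaland: f = 0.01031
h_f = f(L/D)V²/(2g) = 0.01031·(602/0.549)·1.622²/(2·9.81) = 1.516 m

h_f ≈ 1.52 m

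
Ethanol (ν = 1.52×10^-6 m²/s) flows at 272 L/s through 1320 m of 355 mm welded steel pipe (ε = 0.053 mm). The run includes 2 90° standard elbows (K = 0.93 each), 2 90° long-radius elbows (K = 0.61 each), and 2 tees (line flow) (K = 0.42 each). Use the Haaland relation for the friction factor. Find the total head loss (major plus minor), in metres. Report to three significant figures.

H_L ≈ 22.2 m

V = 4Q/(πD²) = 2.748 m/s; V²/2g = 0.3849 m
Re = 6.42×10^5, ε/D = 1.49×10^-4 → f = 0.01446 (Haaland)
Major: h_f = f(L/D)·V²/2g = 0.01446·3718·0.3849 = 20.70 m
Minor: ΣK = 3.92; h_m = ΣK·V²/2g = 1.509 m
Total H_L = 20.70 + 1.509 = 22.21 m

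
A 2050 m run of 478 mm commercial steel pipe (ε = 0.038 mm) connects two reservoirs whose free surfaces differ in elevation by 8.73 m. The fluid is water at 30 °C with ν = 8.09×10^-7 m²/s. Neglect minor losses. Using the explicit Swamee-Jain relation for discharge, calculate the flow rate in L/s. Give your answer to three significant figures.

Swamee-Jain (Type II): Q = -0.965·√(gD⁵h_f/L)·ln[ε/(3.7D) + √(3.17ν²L/(gD³h_f))]
√(gD⁵h_f/L) = √(9.81·0.478⁵·8.73/2050) = 0.03229
ε/(3.7D) = 2.15×10^-5; √(3.17ν²L/(gD³h_f)) = 2.13×10^-5
Q = -0.965·0.03229·ln(4.281×10^-5) = 0.3134 m³/s
Check: V = 1.75 m/s, Re = 1.03×10^6, f = 0.01315, h_f = 8.77 m ≈ 8.73 m ✓

Q ≈ 313 L/s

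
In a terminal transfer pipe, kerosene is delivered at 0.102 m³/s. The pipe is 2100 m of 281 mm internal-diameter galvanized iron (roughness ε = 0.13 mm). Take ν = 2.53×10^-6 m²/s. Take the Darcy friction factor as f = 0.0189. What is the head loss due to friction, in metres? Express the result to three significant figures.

h_f ≈ 19.5 m

V = 4Q/(πD²) = 4·0.102/(π·0.281²) = 1.645 m/s
h_f = f(L/D)V²/(2g) = 0.01890·(2100/0.281)·1.645²/(2·9.81) = 19.47 m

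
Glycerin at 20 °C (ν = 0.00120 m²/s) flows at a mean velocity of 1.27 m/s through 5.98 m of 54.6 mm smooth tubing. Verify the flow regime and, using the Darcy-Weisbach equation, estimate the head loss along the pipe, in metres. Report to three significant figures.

Re = VD/ν = 1.27·0.05460/0.00120 = 57.8 → laminar (Re < 2300)
f = 64/Re = 1.108
h_f = f(L/D)V²/(2g) = 1.108·(5.98/0.05460)·1.27²/(2·9.81) = 9.972 m

h_f ≈ 9.97 m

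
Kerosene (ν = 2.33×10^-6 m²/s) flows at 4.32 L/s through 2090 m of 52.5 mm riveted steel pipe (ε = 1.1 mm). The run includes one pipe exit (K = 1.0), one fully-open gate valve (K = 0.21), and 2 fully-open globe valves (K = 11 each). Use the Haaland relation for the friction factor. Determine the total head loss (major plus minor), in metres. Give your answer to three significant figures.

H_L ≈ 412 m

V = 4Q/(πD²) = 1.996 m/s; V²/2g = 0.2030 m
Re = 4.50×10^4, ε/D = 0.0210 → f = 0.05043 (Haaland)
Major: h_f = f(L/D)·V²/2g = 0.05043·39810·0.2030 = 407.5 m
Minor: ΣK = 23.2; h_m = ΣK·V²/2g = 4.711 m
Total H_L = 407.5 + 4.711 = 412.2 m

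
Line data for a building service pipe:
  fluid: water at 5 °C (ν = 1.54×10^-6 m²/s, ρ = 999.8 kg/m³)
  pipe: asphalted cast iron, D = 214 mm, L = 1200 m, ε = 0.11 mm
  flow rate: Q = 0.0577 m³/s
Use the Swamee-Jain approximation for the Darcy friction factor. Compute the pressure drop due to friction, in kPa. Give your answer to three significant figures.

Δp ≈ 136 kPa

V = 4Q/(πD²) = 4·0.0577/(π·0.214²) = 1.604 m/s
Re = VD/ν = 1.604·0.214/1.54×10^-6 = 2.23×10^5 → turbulent
ε/D = 0.11/214 = 5.14×10^-4
Swamee-Jain: f = 0.01883
h_f = f(L/D)V²/(2g) = 0.01883·(1200/0.214)·1.604²/(2·9.81) = 13.85 m
Δp = ρg·h_f = 999.8·9.81·13.85 = 135.8 kPa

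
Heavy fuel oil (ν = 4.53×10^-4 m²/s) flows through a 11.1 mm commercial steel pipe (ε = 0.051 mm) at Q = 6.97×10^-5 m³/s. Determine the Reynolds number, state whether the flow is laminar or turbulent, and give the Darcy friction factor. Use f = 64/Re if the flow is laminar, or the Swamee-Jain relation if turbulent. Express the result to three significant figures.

V = 4Q/(πD²) = 0.7203 m/s
Re = VD/ν = 0.7203·0.0111/4.53×10^-4 = 17.6
Re < 2300 → laminar → f = 64/Re = 3.626

Re ≈ 17.6; laminar; f = 64/Re ≈ 3.63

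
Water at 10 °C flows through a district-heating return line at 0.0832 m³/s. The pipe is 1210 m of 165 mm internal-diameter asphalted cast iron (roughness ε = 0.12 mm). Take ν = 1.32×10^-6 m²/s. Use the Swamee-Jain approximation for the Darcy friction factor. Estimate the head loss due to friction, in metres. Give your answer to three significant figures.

V = 4Q/(πD²) = 4·0.0832/(π·0.165²) = 3.891 m/s
Re = VD/ν = 3.891·0.165/1.32×10^-6 = 4.86×10^5 → turbulent
ε/D = 0.12/165 = 7.27×10^-4
Swamee-Jain: f = 0.01909
h_f = f(L/D)V²/(2g) = 0.01909·(1210/0.165)·3.891²/(2·9.81) = 108.0 m

h_f ≈ 108 m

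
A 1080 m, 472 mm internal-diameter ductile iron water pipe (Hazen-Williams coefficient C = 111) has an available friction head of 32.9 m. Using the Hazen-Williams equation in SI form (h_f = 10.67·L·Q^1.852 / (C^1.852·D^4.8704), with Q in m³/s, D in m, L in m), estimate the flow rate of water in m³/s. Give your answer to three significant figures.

Q ≈ 0.652 m³/s

Rearranging: Q = [h_f·C^1.852·D^4.8704 / (10.67·L)]^(1/1.852)
Q = [32.9·111^1.852·0.472^4.8704 / (10.67·1080)]^0.540 = 0.6516 m³/s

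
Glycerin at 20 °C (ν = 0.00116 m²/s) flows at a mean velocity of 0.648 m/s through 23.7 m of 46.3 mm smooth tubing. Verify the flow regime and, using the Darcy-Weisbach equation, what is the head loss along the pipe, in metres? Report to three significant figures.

Re = VD/ν = 0.648·0.04630/0.00116 = 25.9 → laminar (Re < 2300)
f = 64/Re = 2.474
h_f = f(L/D)V²/(2g) = 2.474·(23.7/0.04630)·0.648²/(2·9.81) = 27.11 m

h_f ≈ 27.1 m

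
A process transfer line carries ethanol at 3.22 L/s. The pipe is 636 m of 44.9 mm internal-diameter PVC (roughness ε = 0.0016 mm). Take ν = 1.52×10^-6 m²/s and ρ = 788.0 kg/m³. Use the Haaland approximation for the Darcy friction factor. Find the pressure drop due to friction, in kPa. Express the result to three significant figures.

V = 4Q/(πD²) = 4·0.00322/(π·0.0449²) = 2.034 m/s
Re = VD/ν = 2.034·0.0449/1.52×10^-6 = 6.01×10^4 → turbulent
ε/D = 0.0016/44.9 = 3.56×10^-5
Haaland: f = 0.01999
h_f = f(L/D)V²/(2g) = 0.01999·(636/0.0449)·2.034²/(2·9.81) = 59.67 m
Δp = ρg·h_f = 788.0·9.81·59.67 = 461.3 kPa

Δp ≈ 461 kPa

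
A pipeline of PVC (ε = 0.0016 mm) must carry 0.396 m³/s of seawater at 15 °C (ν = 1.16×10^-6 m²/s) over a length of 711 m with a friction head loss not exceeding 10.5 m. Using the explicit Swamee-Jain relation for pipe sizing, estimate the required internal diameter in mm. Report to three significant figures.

Swamee-Jain (Type III): D = 0.66·[ε^1.25·(LQ²/(gh_f))^4.75 + ν·Q^9.4·(L/(gh_f))^5.2]^0.04
LQ²/(gh_f) = 1.082; L/(gh_f) = 6.903
Term 1 = ε^1.25·(…)^4.75 = 8.29×10^-8; Term 2 = ν·Q^9.4·(…)^5.2 = 4.42×10^-6
D = 0.66·(8.29×10^-8 + 4.42×10^-6)^0.04 = 0.4034 m = 403 mm
Check: V = 3.10 m/s, Re = 1.08×10^6, f = 0.01157, h_f = 9.98 m ≈ 10.5 m ✓

D ≈ 403 mm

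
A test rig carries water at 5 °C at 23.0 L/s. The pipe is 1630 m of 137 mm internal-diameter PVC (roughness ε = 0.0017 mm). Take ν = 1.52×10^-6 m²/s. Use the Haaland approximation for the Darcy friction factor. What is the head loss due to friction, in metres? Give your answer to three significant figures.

h_f ≈ 24.6 m

V = 4Q/(πD²) = 4·0.0230/(π·0.137²) = 1.560 m/s
Re = VD/ν = 1.560·0.137/1.52×10^-6 = 1.41×10^5 → turbulent
ε/D = 0.0017/137 = 1.24×10^-5
Haaland: f = 0.01668
h_f = f(L/D)V²/(2g) = 0.01668·(1630/0.137)·1.560²/(2·9.81) = 24.62 m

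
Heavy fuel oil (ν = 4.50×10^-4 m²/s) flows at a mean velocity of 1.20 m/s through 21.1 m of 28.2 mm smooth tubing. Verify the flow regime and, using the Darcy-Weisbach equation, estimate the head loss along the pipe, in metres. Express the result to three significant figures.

h_f ≈ 46.7 m

Re = VD/ν = 1.20·0.02820/4.50×10^-4 = 75.2 → laminar (Re < 2300)
f = 64/Re = 0.8511
h_f = f(L/D)V²/(2g) = 0.8511·(21.1/0.02820)·1.20²/(2·9.81) = 46.74 m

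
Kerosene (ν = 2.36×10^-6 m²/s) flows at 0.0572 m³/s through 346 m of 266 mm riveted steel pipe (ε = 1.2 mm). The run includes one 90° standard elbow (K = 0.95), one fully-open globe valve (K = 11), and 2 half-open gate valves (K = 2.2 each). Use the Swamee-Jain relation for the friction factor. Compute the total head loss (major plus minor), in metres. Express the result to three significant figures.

V = 4Q/(πD²) = 1.029 m/s; V²/2g = 0.05400 m
Re = 1.16×10^5, ε/D = 0.00451 → f = 0.03055 (Swamee-Jain)
Major: h_f = f(L/D)·V²/2g = 0.03055·1301·0.05400 = 2.146 m
Minor: ΣK = 16.4; h_m = ΣK·V²/2g = 0.8829 m
Total H_L = 2.146 + 0.8829 = 3.029 m

H_L ≈ 3.03 m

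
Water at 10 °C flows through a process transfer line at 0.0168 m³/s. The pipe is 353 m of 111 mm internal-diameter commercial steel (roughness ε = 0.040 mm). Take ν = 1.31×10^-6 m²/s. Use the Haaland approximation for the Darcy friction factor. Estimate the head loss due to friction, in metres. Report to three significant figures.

h_f ≈ 9.03 m

V = 4Q/(πD²) = 4·0.0168/(π·0.111²) = 1.736 m/s
Re = VD/ν = 1.736·0.111/1.31×10^-6 = 1.47×10^5 → turbulent
ε/D = 0.040/111 = 3.60×10^-4
Haaland: f = 0.01849
h_f = f(L/D)V²/(2g) = 0.01849·(353/0.111)·1.736²/(2·9.81) = 9.034 m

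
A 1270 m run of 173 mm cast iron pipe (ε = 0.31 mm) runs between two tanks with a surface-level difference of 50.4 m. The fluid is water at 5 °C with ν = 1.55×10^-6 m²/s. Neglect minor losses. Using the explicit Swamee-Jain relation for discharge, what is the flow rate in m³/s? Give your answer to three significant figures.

Q ≈ 0.0563 m³/s

Swamee-Jain (Type II): Q = -0.965·√(gD⁵h_f/L)·ln[ε/(3.7D) + √(3.17ν²L/(gD³h_f))]
√(gD⁵h_f/L) = √(9.81·0.173⁵·50.4/1270) = 0.007767
ε/(3.7D) = 4.84×10^-4; √(3.17ν²L/(gD³h_f)) = 6.15×10^-5
Q = -0.965·0.007767·ln(5.458×10^-4) = 0.05631 m³/s
Check: V = 2.40 m/s, Re = 2.67×10^5, f = 0.02363, h_f = 50.8 m ≈ 50.4 m ✓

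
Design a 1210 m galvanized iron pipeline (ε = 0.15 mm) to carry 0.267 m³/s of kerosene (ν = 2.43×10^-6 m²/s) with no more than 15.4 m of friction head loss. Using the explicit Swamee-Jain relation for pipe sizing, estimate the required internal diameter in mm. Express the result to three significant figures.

Swamee-Jain (Type III): D = 0.66·[ε^1.25·(LQ²/(gh_f))^4.75 + ν·Q^9.4·(L/(gh_f))^5.2]^0.04
LQ²/(gh_f) = 0.5710; L/(gh_f) = 8.009
Term 1 = ε^1.25·(…)^4.75 = 1.16×10^-6; Term 2 = ν·Q^9.4·(…)^5.2 = 4.94×10^-7
D = 0.66·(1.16×10^-6 + 4.94×10^-7)^0.04 = 0.3875 m = 387 mm
Check: V = 2.26 m/s, Re = 3.61×10^5, f = 0.01739, h_f = 14.2 m ≈ 15.4 m ✓

D ≈ 387 mm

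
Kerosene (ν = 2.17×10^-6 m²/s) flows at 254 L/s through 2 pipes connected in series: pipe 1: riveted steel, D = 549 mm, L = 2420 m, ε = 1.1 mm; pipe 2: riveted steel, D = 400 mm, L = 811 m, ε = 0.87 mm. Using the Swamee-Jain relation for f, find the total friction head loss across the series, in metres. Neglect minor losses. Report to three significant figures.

Pipe 1: V = 1.073 m/s, Re = 2.71×10^5, ε/D = 0.00200, f = 0.02425, h_1 = f(L/D)V²/2g = 6.273 m
Pipe 2: V = 2.021 m/s, Re = 3.73×10^5, ε/D = 0.00217, f = 0.02454, h_2 = f(L/D)V²/2g = 10.36 m
Series → Q common, losses add: H = Σh = 16.63 m

H ≈ 16.6 m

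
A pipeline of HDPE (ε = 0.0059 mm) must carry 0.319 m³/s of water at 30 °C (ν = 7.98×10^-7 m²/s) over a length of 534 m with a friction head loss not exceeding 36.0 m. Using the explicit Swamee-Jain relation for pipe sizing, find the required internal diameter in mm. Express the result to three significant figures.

D ≈ 269 mm

Swamee-Jain (Type III): D = 0.66·[ε^1.25·(LQ²/(gh_f))^4.75 + ν·Q^9.4·(L/(gh_f))^5.2]^0.04
LQ²/(gh_f) = 0.1539; L/(gh_f) = 1.512
Term 1 = ε^1.25·(…)^4.75 = 4.00×10^-11; Term 2 = ν·Q^9.4·(…)^5.2 = 1.48×10^-10
D = 0.66·(4.00×10^-11 + 1.48×10^-10)^0.04 = 0.2695 m = 269 mm
Check: V = 5.59 m/s, Re = 1.89×10^6, f = 0.01120, h_f = 35.4 m ≈ 36.0 m ✓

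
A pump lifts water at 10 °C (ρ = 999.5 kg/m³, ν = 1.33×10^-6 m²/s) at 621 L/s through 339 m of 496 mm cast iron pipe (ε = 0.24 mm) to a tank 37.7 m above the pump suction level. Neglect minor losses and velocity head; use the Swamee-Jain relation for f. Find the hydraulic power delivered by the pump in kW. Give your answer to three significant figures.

V = 4Q/(πD²) = 3.214 m/s; Re = 1.20×10^6; ε/D = 4.84×10^-4; f = 0.01710
h_f = f(L/D)V²/2g = 6.154 m
Total head H = z + h_f = 37.7 + 6.154 = 43.85 m
P_hyd = ρgQH = 999.5·9.81·0.621·43.85 = 267.0 kW

P_hyd ≈ 267 kW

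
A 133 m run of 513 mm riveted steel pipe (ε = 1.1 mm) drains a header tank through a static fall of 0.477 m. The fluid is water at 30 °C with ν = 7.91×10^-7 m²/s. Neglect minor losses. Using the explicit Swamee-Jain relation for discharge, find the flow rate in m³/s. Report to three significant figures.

Q ≈ 0.253 m³/s

Swamee-Jain (Type II): Q = -0.965·√(gD⁵h_f/L)·ln[ε/(3.7D) + √(3.17ν²L/(gD³h_f))]
√(gD⁵h_f/L) = √(9.81·0.513⁵·0.477/133) = 0.03536
ε/(3.7D) = 5.80×10^-4; √(3.17ν²L/(gD³h_f)) = 2.04×10^-5
Q = -0.965·0.03536·ln(6.000×10^-4) = 0.2531 m³/s
Check: V = 1.22 m/s, Re = 7.94×10^5, f = 0.02417, h_f = 0.479 m ≈ 0.477 m ✓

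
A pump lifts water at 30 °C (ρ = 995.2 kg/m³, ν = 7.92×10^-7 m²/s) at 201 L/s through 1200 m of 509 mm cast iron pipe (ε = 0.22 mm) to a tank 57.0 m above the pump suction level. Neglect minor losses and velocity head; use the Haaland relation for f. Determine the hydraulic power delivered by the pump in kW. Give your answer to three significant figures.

P_hyd ≈ 116 kW

V = 4Q/(πD²) = 0.9878 m/s; Re = 6.35×10^5; ε/D = 4.32×10^-4; f = 0.01695
h_f = f(L/D)V²/2g = 1.987 m
Total head H = z + h_f = 57.0 + 1.987 = 58.99 m
P_hyd = ρgQH = 995.2·9.81·0.201·58.99 = 115.8 kW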